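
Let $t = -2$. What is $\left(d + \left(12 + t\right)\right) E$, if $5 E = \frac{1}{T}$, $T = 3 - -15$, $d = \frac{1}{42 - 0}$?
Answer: $\frac{421}{3780} \approx 0.11138$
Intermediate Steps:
$d = \frac{1}{42}$ ($d = \frac{1}{42 + 0} = \frac{1}{42} \approx 0.02381$)
$T = 18$ ($T = 3 + 15 = 18$)
$E = \frac{1}{90}$ ($E = \frac{1}{5 \cdot 18} = \frac{1}{5} \cdot \frac{1}{18} = \frac{1}{90} \approx 0.011111$)
$\left(d + \left(12 + t\right)\right) E = \left(\frac{1}{42} + \left(12 - 2\right)\right) \frac{1}{90} = \left(\frac{1}{42} + 10\right) \frac{1}{90} = \frac{421}{42} \cdot \frac{1}{90} = \frac{421}{3780}$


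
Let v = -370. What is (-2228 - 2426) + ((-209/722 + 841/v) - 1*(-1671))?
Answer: -10494252/3515 ≈ -2985.6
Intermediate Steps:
(-2228 - 2426) + ((-209/722 + 841/v) - 1*(-1671)) = (-2228 - 2426) + ((-209/722 + 841/(-370)) - 1*(-1671)) = -4654 + ((-209*1/722 + 841*(-1/370)) + 1671) = -4654 + ((-11/38 - 841/370) + 1671) = -4654 + (-9007/3515 + 1671) = -4654 + 5864558/3515 = -10494252/3515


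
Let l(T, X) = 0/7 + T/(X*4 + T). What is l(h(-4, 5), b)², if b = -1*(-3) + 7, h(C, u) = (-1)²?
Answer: 1/1681 ≈ 0.00059488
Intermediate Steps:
h(C, u) = 1
b = 10 (b = 3 + 7 = 10)
l(T, X) = T/(T + 4*X) (l(T, X) = 0*(⅐) + T/(4*X + T) = 0 + T/(T + 4*X) = T/(T + 4*X))
l(h(-4, 5), b)² = (1/(1 + 4*10))² = (1/(1 + 40))² = (1/41)² = 1/1681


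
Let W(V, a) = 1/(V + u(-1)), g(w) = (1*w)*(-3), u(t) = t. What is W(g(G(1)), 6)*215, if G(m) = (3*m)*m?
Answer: -43/2 ≈ -21.500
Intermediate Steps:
G(m) = 3*m²
g(w) = -3*w (g(w) = w*(-3) = -3*w)
W(V, a) = 1/(-1 + V) (W(V, a) = 1/(V - 1) = 1/(-1 + V))
W(g(G(1)), 6)*215 = 215/(-1 - 9*1²) = 215/(-1 - 9) = 215/(-10) = -⅒*215 = -43/2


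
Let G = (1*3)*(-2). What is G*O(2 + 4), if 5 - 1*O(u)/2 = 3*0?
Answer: -60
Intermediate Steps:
O(u) = 10 (O(u) = 10 - 6*0 = 10 - 2*0 = 10 + 0 = 10)
G = -6 (G = 3*(-2) = -6)
G*O(2 + 4) = -6*10 = -60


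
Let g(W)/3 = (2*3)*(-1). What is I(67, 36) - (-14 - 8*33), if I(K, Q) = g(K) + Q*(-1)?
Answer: 224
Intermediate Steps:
g(W) = -18 (g(W) = 3*((2*3)*(-1)) = 3*(6*(-1)) = 3*(-6) = -18)
I(K, Q) = -18 - Q (I(K, Q) = -18 + Q*(-1) = -18 - Q)
I(67, 36) - (-14 - 8*33) = (-18 - 1*36) - (-14 - 8*33) = (-18 - 36) - (-14 - 264) = -54 - 1*(-278) = -54 + 278 = 224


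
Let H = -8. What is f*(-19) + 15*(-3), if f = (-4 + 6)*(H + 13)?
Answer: -235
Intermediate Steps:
f = 10 (f = (-4 + 6)*(-8 + 13) = 2*5 = 10)
f*(-19) + 15*(-3) = 10*(-19) + 15*(-3) = -190 - 45 = -235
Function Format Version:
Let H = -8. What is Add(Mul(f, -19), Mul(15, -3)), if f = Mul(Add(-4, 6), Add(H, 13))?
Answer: -235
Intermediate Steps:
f = 10 (f = Mul(Add(-4, 6), Add(-8, 13)) = Mul(2, 5) = 10)
Add(Mul(f, -19), Mul(15, -3)) = Add(Mul(10, -19), Mul(15, -3)) = Add(-190, -45) = -235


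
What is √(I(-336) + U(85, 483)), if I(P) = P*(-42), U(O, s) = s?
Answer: √14595 ≈ 120.81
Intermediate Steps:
I(P) = -42*P
√(I(-336) + U(85, 483)) = √(-42*(-336) + 483) = √(14112 + 483) = √14595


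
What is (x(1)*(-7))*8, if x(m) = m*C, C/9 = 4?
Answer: -2016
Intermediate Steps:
C = 36 (C = 9*4 = 36)
x(m) = 36*m (x(m) = m*36 = 36*m)
(x(1)*(-7))*8 = ((36*1)*(-7))*8 = (36*(-7))*8 = -252*8 = -2016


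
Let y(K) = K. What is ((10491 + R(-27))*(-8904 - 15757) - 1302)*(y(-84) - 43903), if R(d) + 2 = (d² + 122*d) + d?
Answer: 8566433896153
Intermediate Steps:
R(d) = -2 + d² + 123*d (R(d) = -2 + ((d² + 122*d) + d) = -2 + (d² + 123*d) = -2 + d² + 123*d)
((10491 + R(-27))*(-8904 - 15757) - 1302)*(y(-84) - 43903) = ((10491 + (-2 + (-27)² + 123*(-27)))*(-8904 - 15757) - 1302)*(-84 - 43903) = ((10491 + (-2 + 729 - 3321))*(-24661) - 1302)*(-43987) = ((10491 - 2594)*(-24661) - 1302)*(-43987) = (7897*(-24661) - 1302)*(-43987) = (-194747917 - 1302)*(-43987) = -194749219*(-43987) = 8566433896153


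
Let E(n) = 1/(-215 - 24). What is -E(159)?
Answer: 1/239 ≈ 0.0041841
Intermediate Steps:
E(n) = -1/239 (E(n) = 1/(-239) = -1/239)
-E(159) = -1*(-1/239) = 1/239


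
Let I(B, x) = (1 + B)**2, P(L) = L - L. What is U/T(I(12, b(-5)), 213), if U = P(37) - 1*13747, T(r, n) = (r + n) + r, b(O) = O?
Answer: -13747/551 ≈ -24.949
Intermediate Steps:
P(L) = 0
T(r, n) = n + 2*r (T(r, n) = (n + r) + r = n + 2*r)
U = -13747 (U = 0 - 1*13747 = 0 - 13747 = -13747)
U/T(I(12, b(-5)), 213) = -13747/(213 + 2*(1 + 12)**2) = -13747/(213 + 2*13**2) = -13747/(213 + 2*169) = -13747/(213 + 338) = -13747/551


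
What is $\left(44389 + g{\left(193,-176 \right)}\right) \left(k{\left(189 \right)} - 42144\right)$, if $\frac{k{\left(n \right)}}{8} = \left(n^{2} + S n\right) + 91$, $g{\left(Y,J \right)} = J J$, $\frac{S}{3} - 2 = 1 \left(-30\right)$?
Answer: $8843630560$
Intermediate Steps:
$S = -84$ ($S = 6 + 3 \cdot 1 \left(-30\right) = 6 + 3 \left(-30\right) = 6 - 90 = -84$)
$g{\left(Y,J \right)} = J^{2}$
$k{\left(n \right)} = 728 - 672 n + 8 n^{2}$ ($k{\left(n \right)} = 8 \left(\left(n^{2} - 84 n\right) + 91\right) = 8 \left(91 + n^{2} - 84 n\right) = 728 - 672 n + 8 n^{2}$)
$\left(44389 + g{\left(193,-176 \right)}\right) \left(k{\left(189 \right)} - 42144\right) = \left(44389 + \left(-176\right)^{2}\right) \left(\left(728 - 127008 + 8 \cdot 189^{2}\right) - 42144\right) = \left(44389 + 30976\right) \left(\left(728 - 127008 + 8 \cdot 35721\right) - 42144\right) = 75365 \left(\left(728 - 127008 + 285768\right) - 42144\right) = 75365 \left(159488 - 42144\right) = 75365 \cdot 117344 = 8843630560$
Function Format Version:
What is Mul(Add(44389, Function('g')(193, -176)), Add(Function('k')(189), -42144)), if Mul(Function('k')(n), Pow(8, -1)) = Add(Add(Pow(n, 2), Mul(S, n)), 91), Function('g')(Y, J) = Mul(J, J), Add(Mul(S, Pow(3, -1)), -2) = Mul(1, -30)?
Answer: 8843630560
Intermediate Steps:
S = -84 (S = Add(6, Mul(3, Mul(1, -30))) = Add(6, Mul(3, -30)) = Add(6, -90) = -84)
Function('g')(Y, J) = Pow(J, 2)
Function('k')(n) = Add(728, Mul(-672, n), Mul(8, Pow(n, 2))) (Function('k')(n) = Mul(8, Add(Add(Pow(n, 2), Mul(-84, n)), 91)) = Mul(8, Add(91, Pow(n, 2), Mul(-84, n))) = Add(728, Mul(-672, n), Mul(8, Pow(n, 2))))
Mul(Add(44389, Function('g')(193, -176)), Add(Function('k')(189), -42144)) = Mul(Add(44389, Pow(-176, 2)), Add(Add(728, Mul(-672, 189), Mul(8, Pow(189, 2))), -42144)) = Mul(Add(44389, 30976), Add(Add(728, -127008, Mul(8, 35721)), -42144)) = Mul(75365, Add(Add(728, -127008, 285768), -42144)) = Mul(75365, Add(159488, -42144)) = Mul(75365, 117344) = 8843630560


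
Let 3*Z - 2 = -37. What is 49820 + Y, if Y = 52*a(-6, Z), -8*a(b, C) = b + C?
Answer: 299609/6 ≈ 49935.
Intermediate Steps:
Z = -35/3 (Z = ⅔ + (⅓)*(-37) = ⅔ - 37/3 = -35/3 ≈ -11.667)
a(b, C) = -C/8 - b/8 (a(b, C) = -(b + C)/8 = -(C + b)/8 = -C/8 - b/8)
Y = 689/6 (Y = 52*(-⅛*(-35/3) - ⅛*(-6)) = 52*(35/24 + ¾) = 52*(53/24) = 689/6 ≈ 114.83)
49820 + Y = 49820 + 689/6 = 299609/6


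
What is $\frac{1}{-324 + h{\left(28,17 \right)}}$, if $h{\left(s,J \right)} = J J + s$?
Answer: $- \frac{1}{7} \approx -0.14286$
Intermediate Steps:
$h{\left(s,J \right)} = s + J^{2}$ ($h{\left(s,J \right)} = J^{2} + s = s + J^{2}$)
$\frac{1}{-324 + h{\left(28,17 \right)}} = \frac{1}{-324 + \left(28 + 17^{2}\right)} = \frac{1}{-324 + \left(28 + 289\right)} = \frac{1}{-324 + 317} = \frac{1}{-7} = - \frac{1}{7}$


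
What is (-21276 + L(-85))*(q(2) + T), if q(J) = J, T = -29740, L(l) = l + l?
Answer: 637761148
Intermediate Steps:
L(l) = 2*l
(-21276 + L(-85))*(q(2) + T) = (-21276 + 2*(-85))*(2 - 29740) = (-21276 - 170)*(-29738) = -21446*(-29738) = 637761148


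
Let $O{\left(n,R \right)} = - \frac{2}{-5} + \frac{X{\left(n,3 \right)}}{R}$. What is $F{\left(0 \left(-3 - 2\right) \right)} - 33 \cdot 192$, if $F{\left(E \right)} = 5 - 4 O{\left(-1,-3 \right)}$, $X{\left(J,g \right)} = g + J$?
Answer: $- \frac{94949}{15} \approx -6329.9$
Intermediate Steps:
$X{\left(J,g \right)} = J + g$
$O{\left(n,R \right)} = \frac{2}{5} + \frac{3 + n}{R}$ ($O{\left(n,R \right)} = - \frac{2}{-5} + \frac{n + 3}{R} = \left(-2\right) \left(- \frac{1}{5}\right) + \frac{3 + n}{R} = \frac{2}{5} + \frac{3 + n}{R}$)
$F{\left(E \right)} = \frac{91}{15}$ ($F{\left(E \right)} = 5 - 4 \frac{3 - 1 + \frac{2}{5} \left(-3\right)}{-3} = 5 - 4 \left(- \frac{3 - 1 - \frac{6}{5}}{3}\right) = 5 - 4 \left(\left(- \frac{1}{3}\right) \frac{4}{5}\right) = 5 - - \frac{16}{15} = 5 + \frac{16}{15} = \frac{91}{15}$)
$F{\left(0 \left(-3 - 2\right) \right)} - 33 \cdot 192 = \frac{91}{15} - 33 \cdot 192 = \frac{91}{15} - 6336 = - \frac{94949}{15}$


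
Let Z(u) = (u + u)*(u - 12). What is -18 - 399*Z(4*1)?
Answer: 25518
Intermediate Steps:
Z(u) = 2*u*(-12 + u) (Z(u) = (2*u)*(-12 + u) = 2*u*(-12 + u))
-18 - 399*Z(4*1) = -18 - 798*4*1*(-12 + 4*1) = -18 - 798*4*(-12 + 4) = -18 - 798*4*(-8) = -18 - 399*(-64) = -18 + 25536 = 25518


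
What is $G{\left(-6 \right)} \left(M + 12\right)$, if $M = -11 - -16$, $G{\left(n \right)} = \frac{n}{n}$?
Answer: $17$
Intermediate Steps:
$G{\left(n \right)} = 1$
$M = 5$ ($M = -11 + 16 = 5$)
$G{\left(-6 \right)} \left(M + 12\right) = 1 \left(5 + 12\right) = 1 \cdot 17 = 17$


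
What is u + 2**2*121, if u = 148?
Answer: 632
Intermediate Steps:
u + 2**2*121 = 148 + 2**2*121 = 148 + 4*121 = 148 + 484 = 632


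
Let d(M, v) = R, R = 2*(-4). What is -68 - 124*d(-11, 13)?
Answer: 924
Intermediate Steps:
R = -8
d(M, v) = -8
-68 - 124*d(-11, 13) = -68 - 124*(-8) = -68 + 992 = 924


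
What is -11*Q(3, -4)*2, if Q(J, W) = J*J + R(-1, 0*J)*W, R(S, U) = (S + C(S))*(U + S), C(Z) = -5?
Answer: 330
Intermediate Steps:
R(S, U) = (-5 + S)*(S + U) (R(S, U) = (S - 5)*(U + S) = (-5 + S)*(S + U))
Q(J, W) = J² + 6*W (Q(J, W) = J*J + ((-1)² - 5*(-1) - 0*J - 0*J)*W = J² + (1 + 5 - 5*0 - 1*0)*W = J² + (1 + 5 + 0 + 0)*W = J² + 6*W)
-11*Q(3, -4)*2 = -11*(3² + 6*(-4))*2 = -11*(9 - 24)*2 = -11*(-15)*2 = 165*2 = 330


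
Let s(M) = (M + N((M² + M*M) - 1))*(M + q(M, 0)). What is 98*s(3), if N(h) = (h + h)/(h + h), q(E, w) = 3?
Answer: 2352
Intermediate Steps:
N(h) = 1 (N(h) = (2*h)/((2*h)) = (2*h)*(1/(2*h)) = 1)
s(M) = (1 + M)*(3 + M) (s(M) = (M + 1)*(M + 3) = (1 + M)*(3 + M))
98*s(3) = 98*(3 + 3² + 4*3) = 98*(3 + 9 + 12) = 98*24 = 2352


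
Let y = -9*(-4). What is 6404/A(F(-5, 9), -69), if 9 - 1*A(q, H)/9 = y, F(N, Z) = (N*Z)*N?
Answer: -6404/243 ≈ -26.354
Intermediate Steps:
y = 36
F(N, Z) = Z*N**2
A(q, H) = -243 (A(q, H) = 81 - 9*36 = 81 - 324 = -243)
6404/A(F(-5, 9), -69) = 6404/(-243) = 6404*(-1/243) = -6404/243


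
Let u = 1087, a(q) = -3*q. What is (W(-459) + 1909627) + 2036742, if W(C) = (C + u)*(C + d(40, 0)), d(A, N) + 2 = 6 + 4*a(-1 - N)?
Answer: 3668165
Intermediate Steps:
d(A, N) = 16 + 12*N (d(A, N) = -2 + (6 + 4*(-3*(-1 - N))) = -2 + (6 + 4*(3 + 3*N)) = -2 + (6 + (12 + 12*N)) = -2 + (18 + 12*N) = 16 + 12*N)
W(C) = (16 + C)*(1087 + C) (W(C) = (C + 1087)*(C + (16 + 12*0)) = (1087 + C)*(C + (16 + 0)) = (1087 + C)*(C + 16) = (1087 + C)*(16 + C) = (16 + C)*(1087 + C))
(W(-459) + 1909627) + 2036742 = ((17392 + (-459)² + 1103*(-459)) + 1909627) + 2036742 = ((17392 + 210681 - 506277) + 1909627) + 2036742 = (-278204 + 1909627) + 2036742 = 1631423 + 2036742 = 3668165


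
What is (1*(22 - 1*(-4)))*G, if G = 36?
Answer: 936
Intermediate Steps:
(1*(22 - 1*(-4)))*G = (1*(22 - 1*(-4)))*36 = (1*(22 + 4))*36 = (1*26)*36 = 26*36 = 936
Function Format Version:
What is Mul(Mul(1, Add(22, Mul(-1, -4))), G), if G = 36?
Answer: 936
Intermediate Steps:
Mul(Mul(1, Add(22, Mul(-1, -4))), G) = Mul(Mul(1, Add(22, Mul(-1, -4))), 36) = Mul(Mul(1, Add(22, 4)), 36) = Mul(Mul(1, 26), 36) = Mul(26, 36) = 936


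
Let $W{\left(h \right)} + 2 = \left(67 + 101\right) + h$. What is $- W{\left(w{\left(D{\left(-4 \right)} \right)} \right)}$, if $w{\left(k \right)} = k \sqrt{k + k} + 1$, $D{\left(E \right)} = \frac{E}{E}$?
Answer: $-167 - \sqrt{2} \approx -168.41$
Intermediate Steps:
$D{\left(E \right)} = 1$
$w{\left(k \right)} = 1 + \sqrt{2} k^{\frac{3}{2}}$ ($w{\left(k \right)} = k \sqrt{2 k} + 1 = k \sqrt{2} \sqrt{k} + 1 = \sqrt{2} k^{\frac{3}{2}} + 1 = 1 + \sqrt{2} k^{\frac{3}{2}}$)
$W{\left(h \right)} = 166 + h$ ($W{\left(h \right)} = -2 + \left(\left(67 + 101\right) + h\right) = -2 + \left(168 + h\right) = 166 + h$)
$- W{\left(w{\left(D{\left(-4 \right)} \right)} \right)} = - (166 + \left(1 + \sqrt{2} \cdot 1^{\frac{3}{2}}\right)) = - (166 + \left(1 + \sqrt{2} \cdot 1\right)) = - (166 + \left(1 + \sqrt{2}\right)) = - (167 + \sqrt{2}) = -167 - \sqrt{2}$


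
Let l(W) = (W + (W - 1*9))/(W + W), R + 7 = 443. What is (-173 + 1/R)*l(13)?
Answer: -1282259/11336 ≈ -113.11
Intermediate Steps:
R = 436 (R = -7 + 443 = 436)
l(W) = (-9 + 2*W)/(2*W) (l(W) = (W + (W - 9))/((2*W)) = (W + (-9 + W))*(1/(2*W)) = (-9 + 2*W)*(1/(2*W)) = (-9 + 2*W)/(2*W))
(-173 + 1/R)*l(13) = (-173 + 1/436)*((-9/2 + 13)/13) = (-173 + 1/436)*((1/13)*(17/2)) = -75427/436*17/26 = -1282259/11336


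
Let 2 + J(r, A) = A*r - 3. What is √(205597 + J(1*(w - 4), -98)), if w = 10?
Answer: 2*√51251 ≈ 452.77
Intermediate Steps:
J(r, A) = -5 + A*r (J(r, A) = -2 + (A*r - 3) = -2 + (-3 + A*r) = -5 + A*r)
√(205597 + J(1*(w - 4), -98)) = √(205597 + (-5 - 98*(10 - 4))) = √(205597 + (-5 - 98*6)) = √(205597 + (-5 - 588)) = √(205597 - 593) = √205004 = 2*√51251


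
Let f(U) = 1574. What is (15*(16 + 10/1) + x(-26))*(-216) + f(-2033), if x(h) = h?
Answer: -77050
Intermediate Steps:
(15*(16 + 10/1) + x(-26))*(-216) + f(-2033) = (15*(16 + 10/1) - 26)*(-216) + 1574 = (15*(16 + 10*1) - 26)*(-216) + 1574 = (15*(16 + 10) - 26)*(-216) + 1574 = (15*26 - 26)*(-216) + 1574 = (390 - 26)*(-216) + 1574 = 364*(-216) + 1574 = -78624 + 1574 = -77050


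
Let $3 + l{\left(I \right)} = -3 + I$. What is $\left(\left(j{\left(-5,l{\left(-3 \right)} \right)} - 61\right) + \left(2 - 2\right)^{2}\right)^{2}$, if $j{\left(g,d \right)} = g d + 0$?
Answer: $256$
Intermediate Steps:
$l{\left(I \right)} = -6 + I$ ($l{\left(I \right)} = -3 + \left(-3 + I\right) = -6 + I$)
$j{\left(g,d \right)} = d g$ ($j{\left(g,d \right)} = d g + 0 = d g$)
$\left(\left(j{\left(-5,l{\left(-3 \right)} \right)} - 61\right) + \left(2 - 2\right)^{2}\right)^{2} = \left(\left(\left(-6 - 3\right) \left(-5\right) - 61\right) + \left(2 - 2\right)^{2}\right)^{2} = \left(\left(\left(-9\right) \left(-5\right) - 61\right) + 0^{2}\right)^{2} = \left(\left(45 - 61\right) + 0\right)^{2} = \left(-16 + 0\right)^{2} = \left(-16\right)^{2} = 256$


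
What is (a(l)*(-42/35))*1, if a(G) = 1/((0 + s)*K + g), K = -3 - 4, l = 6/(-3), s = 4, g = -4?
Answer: 3/80 ≈ 0.037500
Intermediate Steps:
l = -2 (l = 6*(-⅓) = -2)
K = -7
a(G) = -1/32 (a(G) = 1/((0 + 4)*(-7) - 4) = 1/(4*(-7) - 4) = 1/(-28 - 4) = 1/(-32) = -1/32)
(a(l)*(-42/35))*1 = -(-21)/(16*35)*1 = -1/32*(-6/5)*1 = (3/80)*1 = 3/80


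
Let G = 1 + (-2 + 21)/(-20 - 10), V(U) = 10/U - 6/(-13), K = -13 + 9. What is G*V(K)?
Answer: -583/780 ≈ -0.74744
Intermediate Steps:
K = -4
V(U) = 6/13 + 10/U (V(U) = 10/U - 6*(-1/13) = 10/U + 6/13 = 6/13 + 10/U)
G = 11/30 (G = 1 + 19/(-30) = 1 + 19*(-1/30) = 1 - 19/30 = 11/30 ≈ 0.36667)
G*V(K) = 11*(6/13 + 10/(-4))/30 = 11*(6/13 + 10*(-¼))/30 = 11*(6/13 - 5/2)/30 = (11/30)*(-53/26) = -583/780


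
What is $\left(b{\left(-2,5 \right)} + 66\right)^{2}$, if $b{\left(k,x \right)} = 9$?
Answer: $5625$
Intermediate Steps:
$\left(b{\left(-2,5 \right)} + 66\right)^{2} = \left(9 + 66\right)^{2} = 75^{2} = 5625$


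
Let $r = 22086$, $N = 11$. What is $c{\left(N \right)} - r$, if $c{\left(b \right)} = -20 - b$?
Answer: $-22117$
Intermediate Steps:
$c{\left(N \right)} - r = \left(-20 - 11\right) - 22086 = -31 - 22086 = -22117$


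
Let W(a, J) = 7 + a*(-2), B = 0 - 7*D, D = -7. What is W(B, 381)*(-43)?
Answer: 3913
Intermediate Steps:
B = 49 (B = 0 - 7*(-7) = 0 + 49 = 49)
W(a, J) = 7 - 2*a
W(B, 381)*(-43) = (7 - 2*49)*(-43) = (7 - 98)*(-43) = -91*(-43) = 3913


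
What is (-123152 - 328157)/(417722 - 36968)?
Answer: -451309/380754 ≈ -1.1853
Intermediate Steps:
(-123152 - 328157)/(417722 - 36968) = -451309/380754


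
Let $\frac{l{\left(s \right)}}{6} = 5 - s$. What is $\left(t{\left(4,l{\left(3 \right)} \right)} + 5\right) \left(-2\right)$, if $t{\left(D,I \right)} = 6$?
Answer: $-22$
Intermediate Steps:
$l{\left(s \right)} = 30 - 6 s$ ($l{\left(s \right)} = 6 \left(5 - s\right) = 30 - 6 s$)
$\left(t{\left(4,l{\left(3 \right)} \right)} + 5\right) \left(-2\right) = \left(6 + 5\right) \left(-2\right) = 11 \left(-2\right) = -22$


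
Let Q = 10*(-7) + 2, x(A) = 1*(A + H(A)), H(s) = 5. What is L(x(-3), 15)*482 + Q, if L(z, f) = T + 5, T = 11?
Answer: 7644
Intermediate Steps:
x(A) = 5 + A (x(A) = 1*(A + 5) = 1*(5 + A) = 5 + A)
L(z, f) = 16 (L(z, f) = 11 + 5 = 16)
Q = -68 (Q = -70 + 2 = -68)
L(x(-3), 15)*482 + Q = 16*482 - 68 = 7712 - 68 = 7644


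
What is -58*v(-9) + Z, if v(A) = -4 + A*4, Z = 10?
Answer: 2330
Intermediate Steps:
v(A) = -4 + 4*A
-58*v(-9) + Z = -58*(-4 + 4*(-9)) + 10 = -58*(-4 - 36) + 10 = -58*(-40) + 10 = 2320 + 10 = 2330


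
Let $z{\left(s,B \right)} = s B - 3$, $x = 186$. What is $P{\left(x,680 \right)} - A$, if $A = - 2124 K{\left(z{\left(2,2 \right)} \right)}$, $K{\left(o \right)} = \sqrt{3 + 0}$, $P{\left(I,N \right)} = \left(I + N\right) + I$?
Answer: $1052 + 2124 \sqrt{3} \approx 4730.9$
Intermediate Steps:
$P{\left(I,N \right)} = N + 2 I$
$z{\left(s,B \right)} = -3 + B s$ ($z{\left(s,B \right)} = B s - 3 = -3 + B s$)
$K{\left(o \right)} = \sqrt{3}$
$A = - 2124 \sqrt{3} \approx -3678.9$
$P{\left(x,680 \right)} - A = \left(680 + 2 \cdot 186\right) - - 2124 \sqrt{3} = \left(680 + 372\right) + 2124 \sqrt{3} = 1052 + 2124 \sqrt{3}$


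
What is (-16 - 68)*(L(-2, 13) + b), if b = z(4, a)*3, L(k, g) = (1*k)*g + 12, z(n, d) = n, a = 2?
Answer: 168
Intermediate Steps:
L(k, g) = 12 + g*k (L(k, g) = k*g + 12 = g*k + 12 = 12 + g*k)
b = 12 (b = 4*3 = 12)
(-16 - 68)*(L(-2, 13) + b) = (-16 - 68)*((12 + 13*(-2)) + 12) = -84*((12 - 26) + 12) = -84*(-14 + 12) = -84*(-2) = 168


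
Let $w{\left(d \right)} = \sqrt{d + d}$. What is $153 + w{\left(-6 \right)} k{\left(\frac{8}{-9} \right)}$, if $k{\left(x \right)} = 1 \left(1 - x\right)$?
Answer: $153 + \frac{34 i \sqrt{3}}{9} \approx 153.0 + 6.5433 i$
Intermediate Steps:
$k{\left(x \right)} = 1 - x$
$w{\left(d \right)} = \sqrt{2} \sqrt{d}$ ($w{\left(d \right)} = \sqrt{2 d} = \sqrt{2} \sqrt{d}$)
$153 + w{\left(-6 \right)} k{\left(\frac{8}{-9} \right)} = 153 + \sqrt{2} \sqrt{-6} \left(1 - \frac{8}{-9}\right) = 153 + \sqrt{2} i \sqrt{6} \left(1 - 8 \left(- \frac{1}{9}\right)\right) = 153 + 2 i \sqrt{3} \left(1 - - \frac{8}{9}\right) = 153 + 2 i \sqrt{3} \left(1 + \frac{8}{9}\right) = 153 + 2 i \sqrt{3} \cdot \frac{17}{9} = 153 + \frac{34 i \sqrt{3}}{9}$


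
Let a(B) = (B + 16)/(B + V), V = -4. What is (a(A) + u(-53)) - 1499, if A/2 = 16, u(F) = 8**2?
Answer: -10033/7 ≈ -1433.3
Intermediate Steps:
u(F) = 64
A = 32 (A = 2*16 = 32)
a(B) = (16 + B)/(-4 + B) (a(B) = (B + 16)/(B - 4) = (16 + B)/(-4 + B))
(a(A) + u(-53)) - 1499 = ((16 + 32)/(-4 + 32) + 64) - 1499 = (48/28 + 64) - 1499 = ((1/28)*48 + 64) - 1499 = (12/7 + 64) - 1499 = 460/7 - 1499 = -10033/7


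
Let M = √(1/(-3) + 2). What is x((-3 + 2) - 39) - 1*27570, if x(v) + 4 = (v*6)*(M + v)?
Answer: -17974 - 80*√15 ≈ -18284.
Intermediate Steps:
M = √15/3 (M = √(-⅓ + 2) = √(5/3) = √15/3 ≈ 1.2910)
x(v) = -4 + 6*v*(v + √15/3) (x(v) = -4 + (v*6)*(√15/3 + v) = -4 + (6*v)*(v + √15/3) = -4 + 6*v*(v + √15/3))
x((-3 + 2) - 39) - 1*27570 = (-4 + 6*((-3 + 2) - 39)² + 2*((-3 + 2) - 39)*√15) - 1*27570 = (-4 + 6*(-1 - 39)² + 2*(-1 - 39)*√15) - 27570 = (-4 + 6*(-40)² + 2*(-40)*√15) - 27570 = (-4 + 6*1600 - 80*√15) - 27570 = (-4 + 9600 - 80*√15) - 27570 = (9596 - 80*√15) - 27570 = -17974 - 80*√15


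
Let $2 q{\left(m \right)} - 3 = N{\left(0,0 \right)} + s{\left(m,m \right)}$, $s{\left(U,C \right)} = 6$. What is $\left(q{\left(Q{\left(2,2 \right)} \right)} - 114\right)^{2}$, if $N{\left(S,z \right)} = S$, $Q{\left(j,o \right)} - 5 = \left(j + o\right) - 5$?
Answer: $\frac{47961}{4} \approx 11990.0$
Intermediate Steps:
$Q{\left(j,o \right)} = j + o$ ($Q{\left(j,o \right)} = 5 - \left(5 - j - o\right) = 5 + \left(-5 + j + o\right) = j + o$)
$q{\left(m \right)} = \frac{9}{2}$ ($q{\left(m \right)} = \frac{3}{2} + \frac{0 + 6}{2} = \frac{3}{2} + \frac{1}{2} \cdot 6 = \frac{3}{2} + 3 = \frac{9}{2}$)
$\left(q{\left(Q{\left(2,2 \right)} \right)} - 114\right)^{2} = \left(\frac{9}{2} - 114\right)^{2} = \left(- \frac{219}{2}\right)^{2} = \frac{47961}{4}$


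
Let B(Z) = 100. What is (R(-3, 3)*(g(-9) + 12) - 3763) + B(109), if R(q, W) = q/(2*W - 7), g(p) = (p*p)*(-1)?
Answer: -3870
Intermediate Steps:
g(p) = -p**2 (g(p) = p**2*(-1) = -p**2)
R(q, W) = q/(-7 + 2*W)
(R(-3, 3)*(g(-9) + 12) - 3763) + B(109) = ((-3/(-7 + 2*3))*(-1*(-9)**2 + 12) - 3763) + 100 = ((-3/(-7 + 6))*(-1*81 + 12) - 3763) + 100 = ((-3/(-1))*(-81 + 12) - 3763) + 100 = (-3*(-1)*(-69) - 3763) + 100 = (3*(-69) - 3763) + 100 = (-207 - 3763) + 100 = -3970 + 100 = -3870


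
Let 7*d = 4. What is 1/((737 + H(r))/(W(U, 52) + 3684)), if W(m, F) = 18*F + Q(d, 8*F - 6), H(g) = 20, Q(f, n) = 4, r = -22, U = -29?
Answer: 4624/757 ≈ 6.1083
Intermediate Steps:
d = 4/7 (d = (⅐)*4 = 4/7 ≈ 0.57143)
W(m, F) = 4 + 18*F (W(m, F) = 18*F + 4 = 4 + 18*F)
1/((737 + H(r))/(W(U, 52) + 3684)) = 1/((737 + 20)/((4 + 18*52) + 3684)) = 1/(757/((4 + 936) + 3684)) = 1/(757/(940 + 3684)) = 1/(757/4624) = 4624/757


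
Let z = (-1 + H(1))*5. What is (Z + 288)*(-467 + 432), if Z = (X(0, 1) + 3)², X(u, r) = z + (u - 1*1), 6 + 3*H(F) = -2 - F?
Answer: -21420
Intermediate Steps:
H(F) = -8/3 - F/3 (H(F) = -2 + (-2 - F)/3 = -2 + (-⅔ - F/3) = -8/3 - F/3)
z = -20 (z = (-1 + (-8/3 - ⅓*1))*5 = (-1 + (-8/3 - ⅓))*5 = (-1 - 3)*5 = -4*5 = -20)
X(u, r) = -21 + u (X(u, r) = -20 + (u - 1*1) = -20 + (u - 1) = -20 + (-1 + u) = -21 + u)
Z = 324 (Z = ((-21 + 0) + 3)² = (-21 + 3)² = (-18)² = 324)
(Z + 288)*(-467 + 432) = (324 + 288)*(-467 + 432) = 612*(-35) = -21420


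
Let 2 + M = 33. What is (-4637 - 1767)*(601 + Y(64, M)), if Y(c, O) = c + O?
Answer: -4457184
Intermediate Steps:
M = 31 (M = -2 + 33 = 31)
Y(c, O) = O + c
(-4637 - 1767)*(601 + Y(64, M)) = (-4637 - 1767)*(601 + (31 + 64)) = -6404*(601 + 95) = -6404*696 = -4457184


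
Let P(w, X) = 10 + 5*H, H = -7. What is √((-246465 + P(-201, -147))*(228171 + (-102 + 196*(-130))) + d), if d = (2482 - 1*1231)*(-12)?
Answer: I*√49936177622 ≈ 2.2346e+5*I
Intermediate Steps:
P(w, X) = -25 (P(w, X) = 10 + 5*(-7) = 10 - 35 = -25)
d = -15012 (d = (2482 - 1231)*(-12) = 1251*(-12) = -15012)
√((-246465 + P(-201, -147))*(228171 + (-102 + 196*(-130))) + d) = √((-246465 - 25)*(228171 + (-102 + 196*(-130))) - 15012) = √(-246490*(228171 + (-102 - 25480)) - 15012) = √(-246490*(228171 - 25582) - 15012) = √(-246490*202589 - 15012) = √(-49936162610 - 15012) = √(-49936177622) = I*√49936177622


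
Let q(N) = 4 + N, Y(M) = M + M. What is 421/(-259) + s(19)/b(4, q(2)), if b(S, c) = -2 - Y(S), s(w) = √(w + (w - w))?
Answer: -421/259 - √19/10 ≈ -2.0614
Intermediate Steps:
Y(M) = 2*M
s(w) = √w (s(w) = √(w + 0) = √w)
b(S, c) = -2 - 2*S
421/(-259) + s(19)/b(4, q(2)) = 421/(-259) + √19/(-2 - 2*4) = 421*(-1/259) + √19/(-2 - 8) = -421/259 + √19/(-10) = -421/259 + √19*(-⅒) = -421/259 - √19/10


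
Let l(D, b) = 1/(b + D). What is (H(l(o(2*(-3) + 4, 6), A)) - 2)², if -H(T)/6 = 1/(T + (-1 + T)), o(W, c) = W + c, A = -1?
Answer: 256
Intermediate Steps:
l(D, b) = 1/(D + b)
H(T) = -6/(-1 + 2*T) (H(T) = -6/(T + (-1 + T)) = -6/(-1 + 2*T))
(H(l(o(2*(-3) + 4, 6), A)) - 2)² = (-6/(-1 + 2/(((2*(-3) + 4) + 6) - 1)) - 2)² = (-6/(-1 + 2/(((-6 + 4) + 6) - 1)) - 2)² = (-6/(-1 + 2/((-2 + 6) - 1)) - 2)² = (-6/(-1 + 2/(4 - 1)) - 2)² = (-6/(-1 + 2/3) - 2)² = (-6/(-1 + 2*(⅓)) - 2)² = (-6/(-1 + ⅔) - 2)² = (-6/(-⅓) - 2)² = (-6*(-3) - 2)² = (18 - 2)² = 16² = 256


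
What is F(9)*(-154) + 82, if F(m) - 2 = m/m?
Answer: -380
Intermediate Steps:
F(m) = 3 (F(m) = 2 + m/m = 2 + 1 = 3)
F(9)*(-154) + 82 = 3*(-154) + 82 = -462 + 82 = -380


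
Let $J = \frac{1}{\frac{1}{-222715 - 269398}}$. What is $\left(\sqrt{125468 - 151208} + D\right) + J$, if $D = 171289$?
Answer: $-320824 + 6 i \sqrt{715} \approx -3.2082 \cdot 10^{5} + 160.44 i$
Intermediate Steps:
$J = -492113$ ($J = \frac{1}{\frac{1}{-492113}} = \frac{1}{- \frac{1}{492113}} = -492113$)
$\left(\sqrt{125468 - 151208} + D\right) + J = \left(\sqrt{125468 - 151208} + 171289\right) - 492113 = \left(\sqrt{-25740} + 171289\right) - 492113 = \left(6 i \sqrt{715} + 171289\right) - 492113 = \left(171289 + 6 i \sqrt{715}\right) - 492113 = -320824 + 6 i \sqrt{715}$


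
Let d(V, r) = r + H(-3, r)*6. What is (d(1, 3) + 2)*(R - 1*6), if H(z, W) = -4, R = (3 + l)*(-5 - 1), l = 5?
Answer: 1026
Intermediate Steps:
R = -48 (R = (3 + 5)*(-5 - 1) = 8*(-6) = -48)
d(V, r) = -24 + r (d(V, r) = r - 4*6 = r - 24 = -24 + r)
(d(1, 3) + 2)*(R - 1*6) = ((-24 + 3) + 2)*(-48 - 1*6) = (-21 + 2)*(-48 - 6) = -19*(-54) = 1026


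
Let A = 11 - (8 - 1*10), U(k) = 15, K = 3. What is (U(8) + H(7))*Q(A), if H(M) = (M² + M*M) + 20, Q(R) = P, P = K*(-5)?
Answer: -1995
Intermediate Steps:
A = 13 (A = 11 - (8 - 10) = 11 - 1*(-2) = 11 + 2 = 13)
P = -15 (P = 3*(-5) = -15)
Q(R) = -15
H(M) = 20 + 2*M² (H(M) = (M² + M²) + 20 = 2*M² + 20 = 20 + 2*M²)
(U(8) + H(7))*Q(A) = (15 + (20 + 2*7²))*(-15) = (15 + (20 + 2*49))*(-15) = (15 + (20 + 98))*(-15) = (15 + 118)*(-15) = 133*(-15) = -1995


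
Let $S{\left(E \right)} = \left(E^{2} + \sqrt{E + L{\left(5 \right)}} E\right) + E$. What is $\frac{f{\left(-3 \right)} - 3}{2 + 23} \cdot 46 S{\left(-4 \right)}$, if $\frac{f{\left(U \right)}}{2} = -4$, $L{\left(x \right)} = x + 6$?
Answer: $- \frac{6072}{25} + \frac{2024 \sqrt{7}}{25} \approx -28.68$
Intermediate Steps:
$L{\left(x \right)} = 6 + x$
$f{\left(U \right)} = -8$ ($f{\left(U \right)} = 2 \left(-4\right) = -8$)
$S{\left(E \right)} = E + E^{2} + E \sqrt{11 + E}$ ($S{\left(E \right)} = \left(E^{2} + \sqrt{E + \left(6 + 5\right)} E\right) + E = \left(E^{2} + \sqrt{E + 11} E\right) + E = \left(E^{2} + \sqrt{11 + E} E\right) + E = \left(E^{2} + E \sqrt{11 + E}\right) + E = E + E^{2} + E \sqrt{11 + E}$)
$\frac{f{\left(-3 \right)} - 3}{2 + 23} \cdot 46 S{\left(-4 \right)} = \frac{-8 - 3}{2 + 23} \cdot 46 \left(- 4 \left(1 - 4 + \sqrt{11 - 4}\right)\right) = - \frac{11}{25} \cdot 46 \left(- 4 \left(1 - 4 + \sqrt{7}\right)\right) = \left(-11\right) \frac{1}{25} \cdot 46 \left(- 4 \left(-3 + \sqrt{7}\right)\right) = \left(- \frac{11}{25}\right) 46 \left(12 - 4 \sqrt{7}\right) = - \frac{506 \left(12 - 4 \sqrt{7}\right)}{25} = - \frac{6072}{25} + \frac{2024 \sqrt{7}}{25}$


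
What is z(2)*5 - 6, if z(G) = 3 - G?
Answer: -1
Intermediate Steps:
z(2)*5 - 6 = (3 - 1*2)*5 - 6 = (3 - 2)*5 - 6 = 1*5 - 6 = 5 - 6 = -1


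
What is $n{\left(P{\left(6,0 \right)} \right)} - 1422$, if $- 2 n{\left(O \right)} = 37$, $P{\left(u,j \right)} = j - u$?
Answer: $- \frac{2881}{2} \approx -1440.5$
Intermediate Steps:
$n{\left(O \right)} = - \frac{37}{2}$ ($n{\left(O \right)} = \left(- \frac{1}{2}\right) 37 = - \frac{37}{2}$)
$n{\left(P{\left(6,0 \right)} \right)} - 1422 = - \frac{37}{2} - 1422 = - \frac{2881}{2}$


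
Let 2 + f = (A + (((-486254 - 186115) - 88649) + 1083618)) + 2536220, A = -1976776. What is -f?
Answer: -882042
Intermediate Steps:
f = 882042 (f = -2 + ((-1976776 + (((-486254 - 186115) - 88649) + 1083618)) + 2536220) = -2 + ((-1976776 + ((-672369 - 88649) + 1083618)) + 2536220) = -2 + ((-1976776 + (-761018 + 1083618)) + 2536220) = -2 + ((-1976776 + 322600) + 2536220) = -2 + (-1654176 + 2536220) = -2 + 882044 = 882042)
-f = -1*882042 = -882042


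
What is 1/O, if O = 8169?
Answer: 1/8169 ≈ 0.00012241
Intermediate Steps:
1/O = 1/8169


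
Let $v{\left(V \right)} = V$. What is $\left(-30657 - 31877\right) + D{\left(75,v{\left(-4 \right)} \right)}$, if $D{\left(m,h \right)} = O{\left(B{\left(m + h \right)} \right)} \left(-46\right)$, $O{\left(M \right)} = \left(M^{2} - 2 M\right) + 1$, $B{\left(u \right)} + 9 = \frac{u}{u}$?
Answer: $-66260$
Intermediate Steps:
$B{\left(u \right)} = -8$ ($B{\left(u \right)} = -9 + \frac{u}{u} = -9 + 1 = -8$)
$O{\left(M \right)} = 1 + M^{2} - 2 M$
$D{\left(m,h \right)} = -3726$ ($D{\left(m,h \right)} = \left(1 + \left(-8\right)^{2} - -16\right) \left(-46\right) = \left(1 + 64 + 16\right) \left(-46\right) = 81 \left(-46\right) = -3726$)
$\left(-30657 - 31877\right) + D{\left(75,v{\left(-4 \right)} \right)} = \left(-30657 - 31877\right) - 3726 = -62534 - 3726 = -66260$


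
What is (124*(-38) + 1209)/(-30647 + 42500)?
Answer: -3503/11853 ≈ -0.29554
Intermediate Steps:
(124*(-38) + 1209)/(-30647 + 42500) = (-4712 + 1209)/11853 = -3503*1/11853 = -3503/11853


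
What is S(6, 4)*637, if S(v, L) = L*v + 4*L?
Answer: 25480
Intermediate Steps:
S(v, L) = 4*L + L*v
S(6, 4)*637 = (4*(4 + 6))*637 = (4*10)*637 = 40*637 = 25480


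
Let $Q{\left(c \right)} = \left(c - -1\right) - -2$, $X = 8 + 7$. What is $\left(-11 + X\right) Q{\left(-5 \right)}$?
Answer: $-8$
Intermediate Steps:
$X = 15$
$Q{\left(c \right)} = 3 + c$ ($Q{\left(c \right)} = \left(c + 1\right) + 2 = \left(1 + c\right) + 2 = 3 + c$)
$\left(-11 + X\right) Q{\left(-5 \right)} = \left(-11 + 15\right) \left(3 - 5\right) = 4 \left(-2\right) = -8$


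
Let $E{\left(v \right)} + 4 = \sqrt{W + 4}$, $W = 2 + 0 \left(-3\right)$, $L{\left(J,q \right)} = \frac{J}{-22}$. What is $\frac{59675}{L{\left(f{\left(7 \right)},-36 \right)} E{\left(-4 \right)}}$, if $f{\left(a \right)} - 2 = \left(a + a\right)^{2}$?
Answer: $\frac{23870}{9} + \frac{11935 \sqrt{6}}{18} \approx 4276.4$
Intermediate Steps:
$f{\left(a \right)} = 2 + 4 a^{2}$ ($f{\left(a \right)} = 2 + \left(a + a\right)^{2} = 2 + \left(2 a\right)^{2} = 2 + 4 a^{2}$)
$L{\left(J,q \right)} = - \frac{J}{22}$ ($L{\left(J,q \right)} = J \left(- \frac{1}{22}\right) = - \frac{J}{22}$)
$W = 2$ ($W = 2 + 0 = 2$)
$E{\left(v \right)} = -4 + \sqrt{6}$ ($E{\left(v \right)} = -4 + \sqrt{2 + 4} = -4 + \sqrt{6}$)
$\frac{59675}{L{\left(f{\left(7 \right)},-36 \right)} E{\left(-4 \right)}} = \frac{59675}{- \frac{2 + 4 \cdot 7^{2}}{22} \left(-4 + \sqrt{6}\right)} = \frac{59675}{- \frac{2 + 4 \cdot 49}{22} \left(-4 + \sqrt{6}\right)} = \frac{59675}{- \frac{2 + 196}{22} \left(-4 + \sqrt{6}\right)} = \frac{59675}{\left(- \frac{1}{22}\right) 198 \left(-4 + \sqrt{6}\right)} = \frac{59675}{\left(-9\right) \left(-4 + \sqrt{6}\right)} = \frac{59675}{36 - 9 \sqrt{6}}$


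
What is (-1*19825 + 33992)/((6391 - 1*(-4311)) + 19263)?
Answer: 14167/29965 ≈ 0.47278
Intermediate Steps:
(-1*19825 + 33992)/((6391 - 1*(-4311)) + 19263) = (-19825 + 33992)/((6391 + 4311) + 19263) = 14167/(10702 + 19263) = 14167/29965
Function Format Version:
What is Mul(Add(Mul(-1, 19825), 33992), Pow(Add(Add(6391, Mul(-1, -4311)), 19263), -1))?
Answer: Rational(14167, 29965) ≈ 0.47278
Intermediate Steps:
Mul(Add(Mul(-1, 19825), 33992), Pow(Add(Add(6391, Mul(-1, -4311)), 19263), -1)) = Mul(Add(-19825, 33992), Pow(Add(Add(6391, 4311), 19263), -1)) = Mul(14167, Pow(Add(10702, 19263), -1)) = Mul(14167, Pow(29965, -1)) = Mul(14167, Rational(1, 29965)) = Rational(14167, 29965)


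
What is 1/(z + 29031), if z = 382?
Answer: 1/29413 ≈ 3.3999e-5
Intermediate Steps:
1/(z + 29031) = 1/(382 + 29031) = 1/29413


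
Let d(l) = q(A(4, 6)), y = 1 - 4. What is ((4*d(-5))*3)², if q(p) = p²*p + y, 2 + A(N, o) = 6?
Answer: 535824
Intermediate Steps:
A(N, o) = 4 (A(N, o) = -2 + 6 = 4)
y = -3
q(p) = -3 + p³ (q(p) = p²*p - 3 = p³ - 3 = -3 + p³)
d(l) = 61 (d(l) = -3 + 4³ = -3 + 64 = 61)
((4*d(-5))*3)² = ((4*61)*3)² = (244*3)² = 732² = 535824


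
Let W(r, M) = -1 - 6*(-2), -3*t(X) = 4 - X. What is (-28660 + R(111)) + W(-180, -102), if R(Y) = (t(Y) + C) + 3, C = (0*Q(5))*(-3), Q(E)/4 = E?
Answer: -85831/3 ≈ -28610.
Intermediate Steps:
Q(E) = 4*E
t(X) = -4/3 + X/3 (t(X) = -(4 - X)/3 = -4/3 + X/3)
C = 0 (C = (0*(4*5))*(-3) = (0*20)*(-3) = 0*(-3) = 0)
W(r, M) = 11 (W(r, M) = -1 + 12 = 11)
R(Y) = 5/3 + Y/3 (R(Y) = ((-4/3 + Y/3) + 0) + 3 = (-4/3 + Y/3) + 3 = 5/3 + Y/3)
(-28660 + R(111)) + W(-180, -102) = (-28660 + (5/3 + (1/3)*111)) + 11 = (-28660 + (5/3 + 37)) + 11 = (-28660 + 116/3) + 11 = -85864/3 + 11 = -85831/3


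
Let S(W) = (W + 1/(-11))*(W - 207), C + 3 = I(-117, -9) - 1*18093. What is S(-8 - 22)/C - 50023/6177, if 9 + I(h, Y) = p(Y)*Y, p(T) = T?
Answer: -3467442397/408225576 ≈ -8.4939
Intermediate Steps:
I(h, Y) = -9 + Y² (I(h, Y) = -9 + Y*Y = -9 + Y²)
C = -18024 (C = -3 + ((-9 + (-9)²) - 1*18093) = -3 + ((-9 + 81) - 18093) = -3 + (72 - 18093) = -3 - 18021 = -18024)
S(W) = (-207 + W)*(-1/11 + W) (S(W) = (W - 1/11)*(-207 + W) = (-1/11 + W)*(-207 + W) = (-207 + W)*(-1/11 + W))
S(-8 - 22)/C - 50023/6177 = (207/11 + (-8 - 22)² - 2278*(-8 - 22)/11)/(-18024) - 50023/6177 = (207/11 + (-30)² - 2278/11*(-30))*(-1/18024) - 50023*1/6177 = (207/11 + 900 + 68340/11)*(-1/18024) - 50023/6177 = (78447/11)*(-1/18024) - 50023/6177 = -26149/66088 - 50023/6177 = -3467442397/408225576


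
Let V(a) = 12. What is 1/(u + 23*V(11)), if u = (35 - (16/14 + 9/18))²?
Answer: 196/272185 ≈ 0.00072010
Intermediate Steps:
u = 218089/196 (u = (35 - (16*(1/14) + 9*(1/18)))² = (35 - (8/7 + ½))² = (35 - 1*23/14)² = (35 - 23/14)² = (467/14)² = 218089/196 ≈ 1112.7)
1/(u + 23*V(11)) = 1/(218089/196 + 23*12) = 1/(218089/196 + 276) = 1/(272185/196) = 196/272185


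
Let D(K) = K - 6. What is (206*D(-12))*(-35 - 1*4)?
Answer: 144612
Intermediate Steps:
D(K) = -6 + K
(206*D(-12))*(-35 - 1*4) = (206*(-6 - 12))*(-35 - 1*4) = (206*(-18))*(-35 - 4) = -3708*(-39) = 144612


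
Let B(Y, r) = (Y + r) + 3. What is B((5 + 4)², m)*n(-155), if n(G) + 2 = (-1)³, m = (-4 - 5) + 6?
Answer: -243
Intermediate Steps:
m = -3 (m = -9 + 6 = -3)
B(Y, r) = 3 + Y + r
n(G) = -3 (n(G) = -2 + (-1)³ = -2 - 1 = -3)
B((5 + 4)², m)*n(-155) = (3 + (5 + 4)² - 3)*(-3) = (3 + 9² - 3)*(-3) = (3 + 81 - 3)*(-3) = 81*(-3) = -243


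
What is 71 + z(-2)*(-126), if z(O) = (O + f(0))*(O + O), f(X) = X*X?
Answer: -937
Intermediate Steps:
f(X) = X²
z(O) = 2*O² (z(O) = (O + 0²)*(O + O) = (O + 0)*(2*O) = O*(2*O) = 2*O²)
71 + z(-2)*(-126) = 71 + (2*(-2)²)*(-126) = 71 + (2*4)*(-126) = 71 + 8*(-126) = 71 - 1008 = -937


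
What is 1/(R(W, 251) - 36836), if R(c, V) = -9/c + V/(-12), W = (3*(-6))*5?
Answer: -60/2211409 ≈ -2.7132e-5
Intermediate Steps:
W = -90 (W = -18*5 = -90)
R(c, V) = -9/c - V/12 (R(c, V) = -9/c + V*(-1/12) = -9/c - V/12)
1/(R(W, 251) - 36836) = 1/((-9/(-90) - 1/12*251) - 36836) = 1/((-9*(-1/90) - 251/12) - 36836) = 1/((⅒ - 251/12) - 36836) = 1/(-1249/60 - 36836) = 1/(-2211409/60) = -60/2211409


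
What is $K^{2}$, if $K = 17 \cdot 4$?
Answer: $4624$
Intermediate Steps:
$K = 68$
$K^{2} = 68^{2} = 4624$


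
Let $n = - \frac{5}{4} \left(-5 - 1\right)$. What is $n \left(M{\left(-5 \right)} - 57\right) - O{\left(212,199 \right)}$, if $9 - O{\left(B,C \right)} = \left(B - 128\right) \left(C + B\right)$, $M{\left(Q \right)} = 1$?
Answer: $34095$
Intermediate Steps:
$O{\left(B,C \right)} = 9 - \left(-128 + B\right) \left(B + C\right)$ ($O{\left(B,C \right)} = 9 - \left(B - 128\right) \left(C + B\right) = 9 - \left(-128 + B\right) \left(B + C\right)$)
$n = \frac{15}{2}$ ($n = \left(-5\right) \frac{1}{4} \left(-6\right) = \left(- \frac{5}{4}\right) \left(-6\right) = \frac{15}{2} \approx 7.5$)
$n \left(M{\left(-5 \right)} - 57\right) - O{\left(212,199 \right)} = \frac{15 \left(1 - 57\right)}{2} - \left(9 - 212^{2} + 128 \cdot 212 + 128 \cdot 199 - 212 \cdot 199\right) = \frac{15}{2} \left(-56\right) - \left(9 - 44944 + 27136 + 25472 - 42188\right) = -420 - \left(9 - 44944 + 27136 + 25472 - 42188\right) = -420 - -34515 = -420 + 34515 = 34095$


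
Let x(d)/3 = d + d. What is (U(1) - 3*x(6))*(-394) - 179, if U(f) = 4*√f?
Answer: 40797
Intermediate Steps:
x(d) = 6*d (x(d) = 3*(d + d) = 3*(2*d) = 6*d)
(U(1) - 3*x(6))*(-394) - 179 = (4*√1 - 18*6)*(-394) - 179 = (4*1 - 3*36)*(-394) - 179 = (4 - 108)*(-394) - 179 = -104*(-394) - 179 = 40976 - 179 = 40797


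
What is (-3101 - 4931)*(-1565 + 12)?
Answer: 12473696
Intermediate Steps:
(-3101 - 4931)*(-1565 + 12) = -8032*(-1553) = 12473696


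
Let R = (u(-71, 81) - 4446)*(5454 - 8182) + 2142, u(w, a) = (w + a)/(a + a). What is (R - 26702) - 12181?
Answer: 979434067/81 ≈ 1.2092e+7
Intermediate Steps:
u(w, a) = (a + w)/(2*a) (u(w, a) = (a + w)/((2*a)) = (a + w)*(1/(2*a)) = (a + w)/(2*a))
R = 982583590/81 (R = ((½)*(81 - 71)/81 - 4446)*(5454 - 8182) + 2142 = ((½)*(1/81)*10 - 4446)*(-2728) + 2142 = (5/81 - 4446)*(-2728) + 2142 = -360121/81*(-2728) + 2142 = 982410088/81 + 2142 = 982583590/81 ≈ 1.2131e+7)
(R - 26702) - 12181 = (982583590/81 - 26702) - 12181 = 980420728/81 - 12181 = 979434067/81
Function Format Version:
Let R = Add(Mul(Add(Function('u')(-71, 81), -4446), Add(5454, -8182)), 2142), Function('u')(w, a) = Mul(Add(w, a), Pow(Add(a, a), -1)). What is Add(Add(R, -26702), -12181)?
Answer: Rational(979434067, 81) ≈ 1.2092e+7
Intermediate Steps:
Function('u')(w, a) = Mul(Rational(1, 2), Pow(a, -1), Add(a, w)) (Function('u')(w, a) = Mul(Add(a, w), Pow(Mul(2, a), -1)) = Mul(Add(a, w), Mul(Rational(1, 2), Pow(a, -1))) = Mul(Rational(1, 2), Pow(a, -1), Add(a, w)))
R = Rational(982583590, 81) (R = Add(Mul(Add(Mul(Rational(1, 2), Pow(81, -1), Add(81, -71)), -4446), Add(5454, -8182)), 2142) = Add(Mul(Add(Mul(Rational(1, 2), Rational(1, 81), 10), -4446), -2728), 2142) = Add(Mul(Add(Rational(5, 81), -4446), -2728), 2142) = Add(Mul(Rational(-360121, 81), -2728), 2142) = Add(Rational(982410088, 81), 2142) = Rational(982583590, 81) ≈ 1.2131e+7)
Add(Add(R, -26702), -12181) = Add(Add(Rational(982583590, 81), -26702), -12181) = Add(Rational(980420728, 81), -12181) = Rational(979434067, 81)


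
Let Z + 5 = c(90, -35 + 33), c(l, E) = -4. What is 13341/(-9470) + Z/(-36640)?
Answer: -48872901/34698080 ≈ -1.4085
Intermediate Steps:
Z = -9 (Z = -5 - 4 = -9)
13341/(-9470) + Z/(-36640) = 13341/(-9470) - 9/(-36640) = 13341*(-1/9470) - 9*(-1/36640) = -13341/9470 + 9/36640 = -48872901/34698080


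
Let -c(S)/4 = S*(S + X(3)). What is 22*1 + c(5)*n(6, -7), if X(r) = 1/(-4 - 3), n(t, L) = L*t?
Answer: 4102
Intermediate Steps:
X(r) = -1/7 (X(r) = 1/(-7) = -1/7)
c(S) = -4*S*(-1/7 + S) (c(S) = -4*S*(S - 1/7) = -4*S*(-1/7 + S))
22*1 + c(5)*n(6, -7) = 22*1 + ((4/7)*5*(1 - 7*5))*(-7*6) = 22 + ((4/7)*5*(1 - 35))*(-42) = 22 + ((4/7)*5*(-34))*(-42) = 22 - 680/7*(-42) = 22 + 4080 = 4102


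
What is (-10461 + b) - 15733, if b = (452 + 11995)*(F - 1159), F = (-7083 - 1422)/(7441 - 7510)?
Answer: -297114896/23 ≈ -1.2918e+7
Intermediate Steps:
F = 2835/23 (F = -8505/(-69) = -8505*(-1/69) = 2835/23 ≈ 123.26)
b = -296512434/23 (b = (452 + 11995)*(2835/23 - 1159) = 12447*(-23822/23) = -296512434/23 ≈ -1.2892e+7)
(-10461 + b) - 15733 = (-10461 - 296512434/23) - 15733 = -296753037/23 - 15733 = -297114896/23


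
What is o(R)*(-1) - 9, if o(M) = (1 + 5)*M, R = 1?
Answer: -15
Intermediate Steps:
o(M) = 6*M
o(R)*(-1) - 9 = (6*1)*(-1) - 9 = 6*(-1) - 9 = -6 - 9 = -15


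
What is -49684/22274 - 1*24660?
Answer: -274663262/11137 ≈ -24662.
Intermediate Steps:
-49684/22274 - 1*24660 = -49684*1/22274 - 24660 = -24842/11137 - 24660 = -274663262/11137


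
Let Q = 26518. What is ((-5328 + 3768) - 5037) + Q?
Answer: 19921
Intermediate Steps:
((-5328 + 3768) - 5037) + Q = ((-5328 + 3768) - 5037) + 26518 = (-1560 - 5037) + 26518 = -6597 + 26518 = 19921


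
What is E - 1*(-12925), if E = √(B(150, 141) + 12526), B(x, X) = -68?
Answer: 12925 + √12458 ≈ 13037.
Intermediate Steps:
E = √12458 (E = √(-68 + 12526) = √12458 ≈ 111.62)
E - 1*(-12925) = √12458 - 1*(-12925) = √12458 + 12925 = 12925 + √12458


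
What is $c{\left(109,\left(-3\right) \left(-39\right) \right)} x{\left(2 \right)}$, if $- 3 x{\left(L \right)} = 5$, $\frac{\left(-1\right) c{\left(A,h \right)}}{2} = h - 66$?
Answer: $170$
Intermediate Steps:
$c{\left(A,h \right)} = 132 - 2 h$ ($c{\left(A,h \right)} = - 2 \left(h - 66\right) = - 2 \left(-66 + h\right) = 132 - 2 h$)
$x{\left(L \right)} = - \frac{5}{3}$ ($x{\left(L \right)} = \left(- \frac{1}{3}\right) 5 = - \frac{5}{3}$)
$c{\left(109,\left(-3\right) \left(-39\right) \right)} x{\left(2 \right)} = \left(132 - 2 \left(\left(-3\right) \left(-39\right)\right)\right) \left(- \frac{5}{3}\right) = \left(132 - 234\right) \left(- \frac{5}{3}\right) = \left(-102\right) \left(- \frac{5}{3}\right) = 170$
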